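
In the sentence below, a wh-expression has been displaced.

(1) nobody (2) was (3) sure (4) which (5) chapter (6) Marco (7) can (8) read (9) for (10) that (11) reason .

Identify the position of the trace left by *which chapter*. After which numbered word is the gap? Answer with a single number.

8

Before movement: Marco can read which chapter for that reason.
The filler 'which chapter' is interpreted as the direct object of 'read'. Wh-movement fronts it, leaving a gap right after 'read':
Nobody was sure which chapter Marco can read ___ for that reason.
'read' is word 8.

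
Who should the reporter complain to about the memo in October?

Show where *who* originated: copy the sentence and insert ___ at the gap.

Who should the reporter complain to ___ about the memo in October?

Pre-movement form: The reporter should complain to who about the memo in October.
'who' is the object of the preposition 'to'. The gap is right after 'to'.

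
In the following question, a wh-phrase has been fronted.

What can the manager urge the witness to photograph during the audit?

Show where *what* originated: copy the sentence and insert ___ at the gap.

Pre-movement form: The manager can urge the witness to photograph what during the audit.
'what' is the direct object of 'photograph'. The gap is right after 'photograph'.

What can the manager urge the witness to photograph ___ during the audit?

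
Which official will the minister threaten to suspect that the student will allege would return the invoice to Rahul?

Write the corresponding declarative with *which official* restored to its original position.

The minister will threaten to suspect that the student will allege which official would return the invoice to Rahul.

'which official' is the subject of the clause embedded under 'allege'. Fronting leaves a gap immediately after 'allege':
Which official will the minister threaten to suspect that the student will allege ___ would return the invoice to Rahul?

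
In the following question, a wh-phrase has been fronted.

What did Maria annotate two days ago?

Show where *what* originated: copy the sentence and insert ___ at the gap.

What did Maria annotate ___ two days ago?

In situ: Maria did annotate what two days ago.
'what' is the direct object of 'annotate'. The gap is right after 'annotate'.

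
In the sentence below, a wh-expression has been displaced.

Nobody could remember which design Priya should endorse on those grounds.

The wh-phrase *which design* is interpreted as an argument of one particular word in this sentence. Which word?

Pre-movement form: Priya should endorse which design on those grounds.
'which design' is the direct object of 'endorse'. Fronting leaves a gap immediately after 'endorse':
Nobody could remember which design Priya should endorse ___ on those grounds.

endorse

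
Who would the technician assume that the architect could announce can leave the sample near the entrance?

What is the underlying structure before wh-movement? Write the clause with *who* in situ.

'who' functions as the subject of the clause embedded under 'announce'. Fronting leaves a gap immediately after 'announce':
Who would the technician assume that the architect could announce ___ can leave the sample near the entrance?

The technician would assume that the architect could announce who can leave the sample near the entrance.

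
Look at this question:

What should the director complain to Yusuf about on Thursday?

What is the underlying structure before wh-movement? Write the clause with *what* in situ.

'what' is the object of the preposition 'about'. Wh-movement fronts it, leaving a gap right after 'about':
What should the director complain to Yusuf about ___ on Thursday?

The director should complain to Yusuf about what on Thursday.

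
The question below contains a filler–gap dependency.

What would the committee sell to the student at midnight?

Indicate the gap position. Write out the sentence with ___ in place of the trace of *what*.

What would the committee sell ___ to the student at midnight?

Underlying clause: The committee would sell what to the student at midnight.
The filler 'what' is interpreted as the direct object of 'sell'. The gap is right after 'sell'.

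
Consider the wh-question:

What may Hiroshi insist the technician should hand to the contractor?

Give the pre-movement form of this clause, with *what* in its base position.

The filler 'what' is interpreted as the direct object of 'hand'. It moves to the left edge, and the trace sits right after 'hand':
What may Hiroshi insist the technician should hand ___ to the contractor?

Hiroshi may insist the technician should hand what to the contractor.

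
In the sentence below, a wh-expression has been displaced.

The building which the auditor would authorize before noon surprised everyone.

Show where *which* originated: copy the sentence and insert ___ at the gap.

'which' functions as the direct object of 'authorize'. The gap is right after 'authorize'.

The building which the auditor would authorize ___ before noon surprised everyone.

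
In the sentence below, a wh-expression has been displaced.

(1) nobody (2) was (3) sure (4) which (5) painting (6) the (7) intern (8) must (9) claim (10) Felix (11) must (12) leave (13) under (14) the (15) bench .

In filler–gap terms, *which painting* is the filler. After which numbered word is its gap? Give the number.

Before movement: The intern must claim Felix must leave which painting under the bench.
The filler 'which painting' is interpreted as the direct object of 'leave'. Fronting leaves a gap immediately after 'leave':
Nobody was sure which painting the intern must claim Felix must leave ___ under the bench.
'leave' is word 12.

12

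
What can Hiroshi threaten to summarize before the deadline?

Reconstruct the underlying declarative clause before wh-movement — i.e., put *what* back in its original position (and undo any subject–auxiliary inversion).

Hiroshi can threaten to summarize what before the deadline.

'what' is the direct object of 'summarize'. Fronting leaves a gap immediately after 'summarize':
What can Hiroshi threaten to summarize ___ before the deadline?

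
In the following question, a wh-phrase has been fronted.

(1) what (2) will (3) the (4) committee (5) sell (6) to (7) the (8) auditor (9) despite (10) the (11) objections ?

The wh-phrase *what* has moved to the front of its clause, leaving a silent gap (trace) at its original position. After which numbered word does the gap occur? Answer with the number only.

5

Underlying clause: The committee will sell what to the auditor despite the objections.
'what' is the direct object of 'sell'. Fronting leaves a gap immediately after 'sell':
What will the committee sell ___ to the auditor despite the objections?
'sell' is word 5.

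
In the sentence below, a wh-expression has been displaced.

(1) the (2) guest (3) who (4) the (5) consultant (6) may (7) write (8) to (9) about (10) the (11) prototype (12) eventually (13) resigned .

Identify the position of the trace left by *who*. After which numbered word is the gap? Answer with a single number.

The filler 'who' is interpreted as the object of the preposition 'to'. It moves to the left edge, and the trace sits right after 'to':
The guest who the consultant may write to ___ about the prototype eventually resigned.
'to' is word 8.

8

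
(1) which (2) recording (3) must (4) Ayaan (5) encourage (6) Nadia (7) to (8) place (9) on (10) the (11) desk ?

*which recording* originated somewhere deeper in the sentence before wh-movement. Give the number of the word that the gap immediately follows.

8

Before movement: Ayaan must encourage Nadia to place which recording on the desk.
'which recording' functions as the direct object of 'place'. Fronting leaves a gap immediately after 'place':
Which recording must Ayaan encourage Nadia to place ___ on the desk?
'place' is word 8.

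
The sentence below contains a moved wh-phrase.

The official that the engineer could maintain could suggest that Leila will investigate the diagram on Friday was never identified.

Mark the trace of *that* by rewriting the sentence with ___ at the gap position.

The official that the engineer could maintain ___ could suggest that Leila will investigate the diagram on Friday was never identified.

The filler 'that' is interpreted as the subject of the clause embedded under 'maintain'. The gap is right after 'maintain'.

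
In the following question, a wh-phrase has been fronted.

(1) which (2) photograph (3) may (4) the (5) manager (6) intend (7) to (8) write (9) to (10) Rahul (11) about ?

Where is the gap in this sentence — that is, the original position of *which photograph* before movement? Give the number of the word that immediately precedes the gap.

Before movement: The manager may intend to write to Rahul about which photograph.
'which photograph' functions as the object of the preposition 'about'. Wh-movement fronts it, leaving a gap right after 'about':
Which photograph may the manager intend to write to Rahul about ___?
'about' is word 11.

11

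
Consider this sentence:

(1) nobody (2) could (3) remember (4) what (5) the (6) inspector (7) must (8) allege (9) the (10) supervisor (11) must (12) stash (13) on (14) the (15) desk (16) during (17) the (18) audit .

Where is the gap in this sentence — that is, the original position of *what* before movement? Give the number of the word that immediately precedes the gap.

Before movement: The inspector must allege the supervisor must stash what on the desk during the audit.
'what' functions as the direct object of 'stash'. Wh-movement fronts it, leaving a gap right after 'stash':
Nobody could remember what the inspector must allege the supervisor must stash ___ on the desk during the audit.
'stash' is word 12.

12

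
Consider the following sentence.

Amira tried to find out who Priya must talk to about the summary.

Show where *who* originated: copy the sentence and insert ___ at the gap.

Amira tried to find out who Priya must talk to ___ about the summary.

Before movement: Priya must talk to who about the summary.
'who' is the object of the preposition 'to'. The gap is right after 'to'.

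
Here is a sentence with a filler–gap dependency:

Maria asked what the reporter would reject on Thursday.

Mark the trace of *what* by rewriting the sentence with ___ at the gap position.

Maria asked what the reporter would reject ___ on Thursday.

Pre-movement form: The reporter would reject what on Thursday.
'what' is the direct object of 'reject'. The gap is right after 'reject'.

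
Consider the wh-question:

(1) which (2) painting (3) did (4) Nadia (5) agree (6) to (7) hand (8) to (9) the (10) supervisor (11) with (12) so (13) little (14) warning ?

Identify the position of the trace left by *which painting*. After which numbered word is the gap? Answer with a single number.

7

Before movement: Nadia did agree to hand which painting to the supervisor with so little warning.
The filler 'which painting' is interpreted as the direct object of 'hand'. Fronting leaves a gap immediately after 'hand':
Which painting did Nadia agree to hand ___ to the supervisor with so little warning?
'hand' is word 7.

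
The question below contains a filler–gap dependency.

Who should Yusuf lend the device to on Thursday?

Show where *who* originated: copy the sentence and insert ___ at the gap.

Who should Yusuf lend the device to ___ on Thursday?

Underlying clause: Yusuf should lend the device to who on Thursday.
'who' functions as the object of the preposition 'to' (recipient of 'lend'). The gap is right after 'to'.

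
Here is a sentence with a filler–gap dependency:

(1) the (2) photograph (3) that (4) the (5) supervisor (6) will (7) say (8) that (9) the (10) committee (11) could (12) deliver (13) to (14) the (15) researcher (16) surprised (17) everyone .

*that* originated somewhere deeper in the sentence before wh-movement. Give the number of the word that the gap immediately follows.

'that' functions as the direct object of 'deliver'. Fronting leaves a gap immediately after 'deliver':
The photograph that the supervisor will say that the committee could deliver ___ to the researcher surprised everyone.
'deliver' is word 12.

12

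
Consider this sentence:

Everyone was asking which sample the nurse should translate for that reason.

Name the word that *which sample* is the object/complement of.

Before movement: The nurse should translate which sample for that reason.
The filler 'which sample' is interpreted as the direct object of 'translate'. Fronting leaves a gap immediately after 'translate':
Everyone was asking which sample the nurse should translate ___ for that reason.

translate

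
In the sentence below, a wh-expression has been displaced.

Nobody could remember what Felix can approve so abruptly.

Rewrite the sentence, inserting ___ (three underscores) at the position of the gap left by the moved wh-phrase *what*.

Pre-movement form: Felix can approve what so abruptly.
'what' functions as the direct object of 'approve'. The gap is right after 'approve'.

Nobody could remember what Felix can approve ___ so abruptly.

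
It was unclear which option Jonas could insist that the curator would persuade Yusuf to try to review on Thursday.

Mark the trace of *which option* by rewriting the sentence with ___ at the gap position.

Before movement: Jonas could insist that the curator would persuade Yusuf to try to review which option on Thursday.
'which option' is the direct object of 'review'. The gap is right after 'review'.

It was unclear which option Jonas could insist that the curator would persuade Yusuf to try to review ___ on Thursday.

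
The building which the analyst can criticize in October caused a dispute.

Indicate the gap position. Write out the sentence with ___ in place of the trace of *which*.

'which' is the direct object of 'criticize'. The gap is right after 'criticize'.

The building which the analyst can criticize ___ in October caused a dispute.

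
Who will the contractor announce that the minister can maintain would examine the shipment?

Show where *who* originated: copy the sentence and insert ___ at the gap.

Who will the contractor announce that the minister can maintain ___ would examine the shipment?

Underlying clause: The contractor will announce that the minister can maintain who would examine the shipment.
'who' functions as the subject of the clause embedded under 'maintain'. The gap is right after 'maintain'.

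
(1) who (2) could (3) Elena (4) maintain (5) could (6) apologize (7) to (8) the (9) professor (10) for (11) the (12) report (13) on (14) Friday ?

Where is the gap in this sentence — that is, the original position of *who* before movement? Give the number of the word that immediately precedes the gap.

4

In situ: Elena could maintain who could apologize to the professor for the report on Friday.
The filler 'who' is interpreted as the subject of the clause embedded under 'maintain'. It moves to the left edge, and the trace sits right after 'maintain':
Who could Elena maintain ___ could apologize to the professor for the report on Friday?
'maintain' is word 4.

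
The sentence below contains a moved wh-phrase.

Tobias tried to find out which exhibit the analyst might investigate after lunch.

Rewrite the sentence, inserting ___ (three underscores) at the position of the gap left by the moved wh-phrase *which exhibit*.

Underlying clause: The analyst might investigate which exhibit after lunch.
'which exhibit' functions as the direct object of 'investigate'. The gap is right after 'investigate'.

Tobias tried to find out which exhibit the analyst might investigate ___ after lunch.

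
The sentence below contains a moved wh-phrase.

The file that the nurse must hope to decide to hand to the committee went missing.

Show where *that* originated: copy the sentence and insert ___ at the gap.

'that' functions as the direct object of 'hand'. The gap is right after 'hand'.

The file that the nurse must hope to decide to hand ___ to the committee went missing.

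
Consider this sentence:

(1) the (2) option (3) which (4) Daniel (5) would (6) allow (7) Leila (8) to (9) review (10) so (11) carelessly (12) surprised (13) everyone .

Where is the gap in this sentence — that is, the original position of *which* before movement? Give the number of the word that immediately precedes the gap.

'which' functions as the direct object of 'review'. Fronting leaves a gap immediately after 'review':
The option which Daniel would allow Leila to review ___ so carelessly surprised everyone.
'review' is word 9.

9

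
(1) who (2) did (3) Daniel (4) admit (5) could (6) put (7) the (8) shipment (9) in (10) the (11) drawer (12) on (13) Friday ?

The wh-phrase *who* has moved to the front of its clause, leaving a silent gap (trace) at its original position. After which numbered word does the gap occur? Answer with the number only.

In situ: Daniel did admit who could put the shipment in the drawer on Friday.
The filler 'who' is interpreted as the subject of the clause embedded under 'admit'. Wh-movement fronts it, leaving a gap right after 'admit':
Who did Daniel admit ___ could put the shipment in the drawer on Friday?
'admit' is word 4.

4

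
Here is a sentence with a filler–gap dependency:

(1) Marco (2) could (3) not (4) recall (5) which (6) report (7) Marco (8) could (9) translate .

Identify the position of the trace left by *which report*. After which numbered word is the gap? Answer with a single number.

In situ: Marco could translate which report.
The filler 'which report' is interpreted as the direct object of 'translate'. Fronting leaves a gap immediately after 'translate':
Marco could not recall which report Marco could translate ___.
'translate' is word 9.

9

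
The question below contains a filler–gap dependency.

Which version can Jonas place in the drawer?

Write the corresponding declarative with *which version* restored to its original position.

'which version' is the direct object of 'place'. Fronting leaves a gap immediately after 'place':
Which version can Jonas place ___ in the drawer?

Jonas can place which version in the drawer.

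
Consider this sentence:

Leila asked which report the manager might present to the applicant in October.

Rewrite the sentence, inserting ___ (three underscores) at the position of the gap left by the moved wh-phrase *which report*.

Leila asked which report the manager might present ___ to the applicant in October.

Underlying clause: The manager might present which report to the applicant in October.
'which report' is the direct object of 'present'. The gap is right after 'present'.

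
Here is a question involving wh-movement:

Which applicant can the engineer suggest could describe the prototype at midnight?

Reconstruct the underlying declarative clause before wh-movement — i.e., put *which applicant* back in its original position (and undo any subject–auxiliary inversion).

The engineer can suggest which applicant could describe the prototype at midnight.

'which applicant' functions as the subject of the clause embedded under 'suggest'. It moves to the left edge, and the trace sits right after 'suggest':
Which applicant can the engineer suggest ___ could describe the prototype at midnight?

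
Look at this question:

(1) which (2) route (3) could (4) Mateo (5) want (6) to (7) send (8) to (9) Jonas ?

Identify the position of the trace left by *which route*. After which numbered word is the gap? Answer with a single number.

7

Before movement: Mateo could want to send which route to Jonas.
'which route' functions as the direct object of 'send'. Fronting leaves a gap immediately after 'send':
Which route could Mateo want to send ___ to Jonas?
'send' is word 7.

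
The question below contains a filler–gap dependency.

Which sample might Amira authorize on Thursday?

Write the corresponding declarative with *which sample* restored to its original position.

The filler 'which sample' is interpreted as the direct object of 'authorize'. It moves to the left edge, and the trace sits right after 'authorize':
Which sample might Amira authorize ___ on Thursday?

Amira might authorize which sample on Thursday.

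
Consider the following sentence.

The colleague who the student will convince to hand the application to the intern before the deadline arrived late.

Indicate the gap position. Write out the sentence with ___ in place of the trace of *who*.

'who' is the direct object of 'convince'. The gap is right after 'convince'.

The colleague who the student will convince ___ to hand the application to the intern before the deadline arrived late.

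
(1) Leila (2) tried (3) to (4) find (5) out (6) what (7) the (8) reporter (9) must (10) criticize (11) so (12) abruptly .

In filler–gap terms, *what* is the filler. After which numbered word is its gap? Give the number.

In situ: The reporter must criticize what so abruptly.
'what' functions as the direct object of 'criticize'. Wh-movement fronts it, leaving a gap right after 'criticize':
Leila tried to find out what the reporter must criticize ___ so abruptly.
'criticize' is word 10.

10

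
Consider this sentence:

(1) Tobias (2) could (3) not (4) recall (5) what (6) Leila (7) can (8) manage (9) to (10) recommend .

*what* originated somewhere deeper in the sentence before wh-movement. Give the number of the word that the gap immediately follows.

10

Underlying clause: Leila can manage to recommend what.
'what' is the direct object of 'recommend'. Wh-movement fronts it, leaving a gap right after 'recommend':
Tobias could not recall what Leila can manage to recommend ___.
'recommend' is word 10.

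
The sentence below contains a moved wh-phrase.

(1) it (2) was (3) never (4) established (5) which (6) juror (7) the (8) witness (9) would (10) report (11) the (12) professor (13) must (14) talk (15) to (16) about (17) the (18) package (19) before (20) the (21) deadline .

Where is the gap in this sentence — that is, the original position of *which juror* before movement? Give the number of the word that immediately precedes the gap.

15

In situ: The witness would report the professor must talk to which juror about the package before the deadline.
The filler 'which juror' is interpreted as the object of the preposition 'to'. Wh-movement fronts it, leaving a gap right after 'to':
It was never established which juror the witness would report the professor must talk to ___ about the package before the deadline.
'to' is word 15.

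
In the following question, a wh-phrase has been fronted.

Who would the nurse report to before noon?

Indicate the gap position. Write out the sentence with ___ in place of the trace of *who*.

Who would the nurse report to ___ before noon?

In situ: The nurse would report to who before noon.
The filler 'who' is interpreted as the object of the preposition 'to'. The gap is right after 'to'.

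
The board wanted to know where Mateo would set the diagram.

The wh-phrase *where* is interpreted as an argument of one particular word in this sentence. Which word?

Underlying clause: Mateo would set the diagram where.
'where' functions as the locative complement of 'set'. Fronting leaves a gap immediately after 'diagram':
The board wanted to know where Mateo would set the diagram ___.

set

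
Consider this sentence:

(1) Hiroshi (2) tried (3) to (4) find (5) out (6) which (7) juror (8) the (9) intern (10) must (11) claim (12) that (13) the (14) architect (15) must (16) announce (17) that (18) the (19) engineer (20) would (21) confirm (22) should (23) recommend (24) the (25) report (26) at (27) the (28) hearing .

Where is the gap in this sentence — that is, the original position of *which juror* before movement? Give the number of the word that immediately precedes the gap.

21

In situ: The intern must claim that the architect must announce that the engineer would confirm which juror should recommend the report at the hearing.
'which juror' is the subject of the clause embedded under 'confirm'. Wh-movement fronts it, leaving a gap right after 'confirm':
Hiroshi tried to find out which juror the intern must claim that the architect must announce that the engineer would confirm ___ should recommend the report at the hearing.
'confirm' is word 21.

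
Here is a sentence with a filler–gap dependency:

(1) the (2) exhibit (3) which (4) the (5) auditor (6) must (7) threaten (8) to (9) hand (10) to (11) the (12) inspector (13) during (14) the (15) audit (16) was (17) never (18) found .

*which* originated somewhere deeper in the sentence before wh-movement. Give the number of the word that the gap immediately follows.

9

'which' functions as the direct object of 'hand'. It moves to the left edge, and the trace sits right after 'hand':
The exhibit which the auditor must threaten to hand ___ to the inspector during the audit was never found.
'hand' is word 9.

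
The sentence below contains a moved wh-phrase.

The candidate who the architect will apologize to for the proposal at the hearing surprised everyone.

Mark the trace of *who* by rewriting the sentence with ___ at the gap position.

The candidate who the architect will apologize to ___ for the proposal at the hearing surprised everyone.

'who' is the object of the preposition 'to'. The gap is right after 'to'.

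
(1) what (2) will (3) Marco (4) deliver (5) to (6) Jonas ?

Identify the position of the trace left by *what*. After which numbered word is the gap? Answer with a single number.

Pre-movement form: Marco will deliver what to Jonas.
'what' functions as the direct object of 'deliver'. Fronting leaves a gap immediately after 'deliver':
What will Marco deliver ___ to Jonas?
'deliver' is word 4.

4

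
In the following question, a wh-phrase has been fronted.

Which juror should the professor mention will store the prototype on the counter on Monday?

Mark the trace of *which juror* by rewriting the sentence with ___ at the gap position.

Before movement: The professor should mention which juror will store the prototype on the counter on Monday.
The filler 'which juror' is interpreted as the subject of the clause embedded under 'mention'. The gap is right after 'mention'.

Which juror should the professor mention ___ will store the prototype on the counter on Monday?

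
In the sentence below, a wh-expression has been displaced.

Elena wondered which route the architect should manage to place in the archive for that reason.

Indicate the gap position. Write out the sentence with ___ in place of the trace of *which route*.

Pre-movement form: The architect should manage to place which route in the archive for that reason.
The filler 'which route' is interpreted as the direct object of 'place'. The gap is right after 'place'.

Elena wondered which route the architect should manage to place ___ in the archive for that reason.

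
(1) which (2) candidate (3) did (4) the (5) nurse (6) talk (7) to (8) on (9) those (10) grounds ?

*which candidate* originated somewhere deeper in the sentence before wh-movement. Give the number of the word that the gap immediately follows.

Before movement: The nurse did talk to which candidate on those grounds.
'which candidate' is the object of the preposition 'to'. It moves to the left edge, and the trace sits right after 'to':
Which candidate did the nurse talk to ___ on those grounds?
'to' is word 7.

7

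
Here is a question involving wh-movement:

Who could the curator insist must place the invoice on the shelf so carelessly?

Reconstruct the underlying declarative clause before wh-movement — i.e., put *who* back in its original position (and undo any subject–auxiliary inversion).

The curator could insist who must place the invoice on the shelf so carelessly.

'who' functions as the subject of the clause embedded under 'insist'. It moves to the left edge, and the trace sits right after 'insist':
Who could the curator insist ___ must place the invoice on the shelf so carelessly?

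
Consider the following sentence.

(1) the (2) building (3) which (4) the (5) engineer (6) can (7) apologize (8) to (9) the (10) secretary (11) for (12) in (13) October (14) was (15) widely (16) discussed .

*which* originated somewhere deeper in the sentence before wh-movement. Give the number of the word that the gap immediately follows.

11

'which' functions as the object of the preposition 'for'. Fronting leaves a gap immediately after 'for':
The building which the engineer can apologize to the secretary for ___ in October was widely discussed.
'for' is word 11.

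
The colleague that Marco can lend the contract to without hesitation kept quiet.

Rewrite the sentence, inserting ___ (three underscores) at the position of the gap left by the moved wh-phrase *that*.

The filler 'that' is interpreted as the object of the preposition 'to' (recipient of 'lend'). The gap is right after 'to'.

The colleague that Marco can lend the contract to ___ without hesitation kept quiet.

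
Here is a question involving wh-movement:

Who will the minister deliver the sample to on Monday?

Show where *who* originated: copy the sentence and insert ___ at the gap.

Before movement: The minister will deliver the sample to who on Monday.
'who' functions as the object of the preposition 'to' (recipient of 'deliver'). The gap is right after 'to'.

Who will the minister deliver the sample to ___ on Monday?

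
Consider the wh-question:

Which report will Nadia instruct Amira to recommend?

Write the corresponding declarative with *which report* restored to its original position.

'which report' functions as the direct object of 'recommend'. Wh-movement fronts it, leaving a gap right after 'recommend':
Which report will Nadia instruct Amira to recommend ___?

Nadia will instruct Amira to recommend which report.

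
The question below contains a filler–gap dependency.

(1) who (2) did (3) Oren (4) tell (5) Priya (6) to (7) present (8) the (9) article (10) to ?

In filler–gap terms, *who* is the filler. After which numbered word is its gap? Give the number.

Underlying clause: Oren did tell Priya to present the article to who.
'who' functions as the object of the preposition 'to' (recipient of 'present'). Wh-movement fronts it, leaving a gap right after 'to':
Who did Oren tell Priya to present the article to ___?
'to' is word 10.

10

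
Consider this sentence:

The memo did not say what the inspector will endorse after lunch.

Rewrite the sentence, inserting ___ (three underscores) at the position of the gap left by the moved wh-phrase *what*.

Underlying clause: The inspector will endorse what after lunch.
'what' is the direct object of 'endorse'. The gap is right after 'endorse'.

The memo did not say what the inspector will endorse ___ after lunch.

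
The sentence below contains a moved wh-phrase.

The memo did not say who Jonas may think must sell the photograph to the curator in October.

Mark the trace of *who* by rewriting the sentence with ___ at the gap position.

In situ: Jonas may think who must sell the photograph to the curator in October.
'who' is the subject of the clause embedded under 'think'. The gap is right after 'think'.

The memo did not say who Jonas may think ___ must sell the photograph to the curator in October.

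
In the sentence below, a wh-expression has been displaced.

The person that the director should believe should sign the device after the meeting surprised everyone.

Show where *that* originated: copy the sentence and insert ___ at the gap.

The person that the director should believe ___ should sign the device after the meeting surprised everyone.

The filler 'that' is interpreted as the subject of the clause embedded under 'believe'. The gap is right after 'believe'.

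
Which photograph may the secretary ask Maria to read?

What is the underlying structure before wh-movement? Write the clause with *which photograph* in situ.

'which photograph' functions as the direct object of 'read'. It moves to the left edge, and the trace sits right after 'read':
Which photograph may the secretary ask Maria to read ___?

The secretary may ask Maria to read which photograph.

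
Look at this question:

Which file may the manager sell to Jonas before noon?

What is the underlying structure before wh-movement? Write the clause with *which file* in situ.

The manager may sell which file to Jonas before noon.

The filler 'which file' is interpreted as the direct object of 'sell'. Wh-movement fronts it, leaving a gap right after 'sell':
Which file may the manager sell ___ to Jonas before noon?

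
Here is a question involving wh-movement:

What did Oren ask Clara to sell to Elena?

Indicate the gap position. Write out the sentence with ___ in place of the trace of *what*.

Before movement: Oren did ask Clara to sell what to Elena.
The filler 'what' is interpreted as the direct object of 'sell'. The gap is right after 'sell'.

What did Oren ask Clara to sell ___ to Elena?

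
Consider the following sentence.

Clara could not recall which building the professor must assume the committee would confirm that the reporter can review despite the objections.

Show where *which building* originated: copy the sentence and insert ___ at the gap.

Underlying clause: The professor must assume the committee would confirm that the reporter can review which building despite the objections.
'which building' is the direct object of 'review'. The gap is right after 'review'.

Clara could not recall which building the professor must assume the committee would confirm that the reporter can review ___ despite the objections.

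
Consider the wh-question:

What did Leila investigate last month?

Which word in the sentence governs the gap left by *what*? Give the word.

Underlying clause: Leila did investigate what last month.
'what' is the direct object of 'investigate'. Wh-movement fronts it, leaving a gap right after 'investigate':
What did Leila investigate ___ last month?

investigate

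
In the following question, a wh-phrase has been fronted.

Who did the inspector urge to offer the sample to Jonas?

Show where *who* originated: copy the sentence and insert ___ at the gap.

Before movement: The inspector did urge who to offer the sample to Jonas.
'who' functions as the direct object of 'urge'. The gap is right after 'urge'.

Who did the inspector urge ___ to offer the sample to Jonas?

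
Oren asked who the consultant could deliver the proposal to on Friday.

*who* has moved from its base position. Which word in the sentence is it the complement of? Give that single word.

to

Pre-movement form: The consultant could deliver the proposal to who on Friday.
'who' functions as the object of the preposition 'to' (recipient of 'deliver'). Wh-movement fronts it, leaving a gap right after 'to':
Oren asked who the consultant could deliver the proposal to ___ on Friday.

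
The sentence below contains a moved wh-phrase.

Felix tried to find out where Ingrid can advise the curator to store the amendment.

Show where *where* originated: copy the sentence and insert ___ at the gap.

Felix tried to find out where Ingrid can advise the curator to store the amendment ___.

Before movement: Ingrid can advise the curator to store the amendment where.
The filler 'where' is interpreted as the locative complement of 'store'. The gap is right after 'amendment'.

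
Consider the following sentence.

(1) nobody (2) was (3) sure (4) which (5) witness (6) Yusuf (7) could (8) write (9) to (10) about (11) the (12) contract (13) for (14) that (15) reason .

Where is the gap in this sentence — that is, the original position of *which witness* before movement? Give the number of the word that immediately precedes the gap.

9

Underlying clause: Yusuf could write to which witness about the contract for that reason.
'which witness' functions as the object of the preposition 'to'. It moves to the left edge, and the trace sits right after 'to':
Nobody was sure which witness Yusuf could write to ___ about the contract for that reason.
'to' is word 9.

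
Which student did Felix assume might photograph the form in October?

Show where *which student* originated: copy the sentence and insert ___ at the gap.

Pre-movement form: Felix did assume which student might photograph the form in October.
'which student' functions as the subject of the clause embedded under 'assume'. The gap is right after 'assume'.

Which student did Felix assume ___ might photograph the form in October?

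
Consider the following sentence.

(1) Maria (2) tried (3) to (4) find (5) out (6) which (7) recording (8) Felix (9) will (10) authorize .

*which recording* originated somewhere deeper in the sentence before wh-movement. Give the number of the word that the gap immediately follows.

Before movement: Felix will authorize which recording.
'which recording' functions as the direct object of 'authorize'. It moves to the left edge, and the trace sits right after 'authorize':
Maria tried to find out which recording Felix will authorize ___.
'authorize' is word 10.

10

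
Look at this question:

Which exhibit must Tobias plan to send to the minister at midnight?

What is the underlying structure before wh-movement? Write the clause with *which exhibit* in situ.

'which exhibit' functions as the direct object of 'send'. Fronting leaves a gap immediately after 'send':
Which exhibit must Tobias plan to send ___ to the minister at midnight?

Tobias must plan to send which exhibit to the minister at midnight.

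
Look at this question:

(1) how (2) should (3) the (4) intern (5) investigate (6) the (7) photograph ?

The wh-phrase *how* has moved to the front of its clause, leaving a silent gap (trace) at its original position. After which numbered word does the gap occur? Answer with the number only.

7

Pre-movement form: The intern should investigate the photograph how.
The filler 'how' is interpreted as the manner adjunct. Fronting leaves a gap immediately after 'photograph':
How should the intern investigate the photograph ___?
'photograph' is word 7.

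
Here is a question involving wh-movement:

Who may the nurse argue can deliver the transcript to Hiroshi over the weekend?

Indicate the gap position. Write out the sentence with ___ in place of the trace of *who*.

Who may the nurse argue ___ can deliver the transcript to Hiroshi over the weekend?

In situ: The nurse may argue who can deliver the transcript to Hiroshi over the weekend.
'who' functions as the subject of the clause embedded under 'argue'. The gap is right after 'argue'.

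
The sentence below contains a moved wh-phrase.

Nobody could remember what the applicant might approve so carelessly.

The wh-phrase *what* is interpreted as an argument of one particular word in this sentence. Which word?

In situ: The applicant might approve what so carelessly.
The filler 'what' is interpreted as the direct object of 'approve'. It moves to the left edge, and the trace sits right after 'approve':
Nobody could remember what the applicant might approve ___ so carelessly.

approve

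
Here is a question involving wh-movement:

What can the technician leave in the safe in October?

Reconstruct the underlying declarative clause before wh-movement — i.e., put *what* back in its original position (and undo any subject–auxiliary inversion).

The technician can leave what in the safe in October.

'what' functions as the direct object of 'leave'. Wh-movement fronts it, leaving a gap right after 'leave':
What can the technician leave ___ in the safe in October?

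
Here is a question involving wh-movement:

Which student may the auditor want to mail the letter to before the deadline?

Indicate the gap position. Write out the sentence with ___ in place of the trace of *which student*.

In situ: The auditor may want to mail the letter to which student before the deadline.
'which student' functions as the object of the preposition 'to' (recipient of 'mail'). The gap is right after 'to'.

Which student may the auditor want to mail the letter to ___ before the deadline?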